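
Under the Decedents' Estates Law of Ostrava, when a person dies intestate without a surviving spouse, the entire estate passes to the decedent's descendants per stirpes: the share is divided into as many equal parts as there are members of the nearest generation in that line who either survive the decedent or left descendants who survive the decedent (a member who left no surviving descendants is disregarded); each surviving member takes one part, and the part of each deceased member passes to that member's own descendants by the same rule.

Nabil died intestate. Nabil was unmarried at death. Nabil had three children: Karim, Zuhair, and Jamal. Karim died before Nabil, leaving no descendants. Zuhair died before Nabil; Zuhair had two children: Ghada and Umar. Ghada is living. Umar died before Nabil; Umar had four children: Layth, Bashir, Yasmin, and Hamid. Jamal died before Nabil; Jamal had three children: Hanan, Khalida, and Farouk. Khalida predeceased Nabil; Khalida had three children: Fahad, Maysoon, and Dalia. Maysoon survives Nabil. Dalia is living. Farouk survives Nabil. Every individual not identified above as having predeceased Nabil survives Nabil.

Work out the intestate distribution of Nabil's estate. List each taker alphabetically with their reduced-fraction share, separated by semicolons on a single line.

There is no surviving spouse, so the entire estate passes to Nabil's descendants per stirpes.
Karim left no surviving issue, so that branch lapses and is disregarded.
The estate is divided into 2 equal shares of 1/2 among Zuhair, Jamal.
Zuhair predeceased; the 1/2 allotted to Zuhair's branch passes to Zuhair's issue by representation.
The 1/2 is divided into 2 equal shares of 1/4 among Ghada, Umar.
Ghada is living and takes 1/4.
Umar predeceased; the 1/4 allotted to Umar's branch passes to Umar's issue by representation.
The 1/4 is divided into 4 equal shares of 1/16 among Layth, Bashir, Yasmin, Hamid.
Layth is living and takes 1/16.
Bashir is living and takes 1/16.
Yasmin is living and takes 1/16.
Hamid is living and takes 1/16.
Jamal predeceased; the 1/2 allotted to Jamal's branch passes to Jamal's issue by representation.
The 1/2 is divided into 3 equal shares of 1/6 among Hanan, Khalida, Farouk.
Hanan is living and takes 1/6.
Khalida predeceased; the 1/6 allotted to Khalida's branch passes to Khalida's issue by representation.
The 1/6 is divided into 3 equal shares of 1/18 among Fahad, Maysoon, Dalia.
Fahad is living and takes 1/18.
Maysoon is living and takes 1/18.
Dalia is living and takes 1/18.
Farouk is living and takes 1/6.

Bashir 1/16; Dalia 1/18; Fahad 1/18; Farouk 1/6; Ghada 1/4; Hamid 1/16; Hanan 1/6; Layth 1/16; Maysoon 1/18; Yasmin 1/16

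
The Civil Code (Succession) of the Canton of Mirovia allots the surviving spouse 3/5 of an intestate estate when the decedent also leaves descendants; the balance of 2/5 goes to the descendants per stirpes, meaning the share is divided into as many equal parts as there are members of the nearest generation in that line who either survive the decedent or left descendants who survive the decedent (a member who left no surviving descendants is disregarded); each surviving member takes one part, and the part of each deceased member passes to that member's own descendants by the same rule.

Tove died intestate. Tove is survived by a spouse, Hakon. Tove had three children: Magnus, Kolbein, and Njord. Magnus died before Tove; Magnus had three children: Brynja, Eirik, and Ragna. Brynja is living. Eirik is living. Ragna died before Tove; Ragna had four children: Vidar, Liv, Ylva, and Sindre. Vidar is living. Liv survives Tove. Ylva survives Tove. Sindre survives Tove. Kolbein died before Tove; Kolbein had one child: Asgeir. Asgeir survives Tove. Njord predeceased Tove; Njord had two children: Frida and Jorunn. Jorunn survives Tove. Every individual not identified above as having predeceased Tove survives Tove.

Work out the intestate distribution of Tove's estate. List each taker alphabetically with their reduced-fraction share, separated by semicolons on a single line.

Asgeir 2/15; Brynja 2/45; Eirik 2/45; Frida 1/15; Hakon 3/5; Jorunn 1/15; Liv 1/90; Sindre 1/90; Vidar 1/90; Ylva 1/90

Hakon, as surviving spouse, takes 3/5.
The remaining 2/5 passes to Tove's descendants per stirpes.
The 2/5 is divided into 3 equal shares of 2/15 among Magnus, Kolbein, Njord.
Magnus predeceased; the 2/15 allotted to Magnus's branch passes to Magnus's issue by representation.
The 2/15 is divided into 3 equal shares of 2/45 among Brynja, Eirik, Ragna.
Brynja is living and takes 2/45.
Eirik is living and takes 2/45.
Ragna predeceased; the 2/45 allotted to Ragna's branch passes to Ragna's issue by representation.
The 2/45 is divided into 4 equal shares of 1/90 among Vidar, Liv, Ylva, Sindre.
Vidar is living and takes 1/90.
Liv is living and takes 1/90.
Ylva is living and takes 1/90.
Sindre is living and takes 1/90.
Kolbein predeceased; the 2/15 allotted to Kolbein's branch passes to Kolbein's issue by representation.
Asgeir is the sole taker at this level and receives the full 2/15.
Njord predeceased; the 2/15 allotted to Njord's branch passes to Njord's issue by representation.
The 2/15 is divided into 2 equal shares of 1/15 among Frida, Jorunn.
Frida is living and takes 1/15.
Jorunn is living and takes 1/15.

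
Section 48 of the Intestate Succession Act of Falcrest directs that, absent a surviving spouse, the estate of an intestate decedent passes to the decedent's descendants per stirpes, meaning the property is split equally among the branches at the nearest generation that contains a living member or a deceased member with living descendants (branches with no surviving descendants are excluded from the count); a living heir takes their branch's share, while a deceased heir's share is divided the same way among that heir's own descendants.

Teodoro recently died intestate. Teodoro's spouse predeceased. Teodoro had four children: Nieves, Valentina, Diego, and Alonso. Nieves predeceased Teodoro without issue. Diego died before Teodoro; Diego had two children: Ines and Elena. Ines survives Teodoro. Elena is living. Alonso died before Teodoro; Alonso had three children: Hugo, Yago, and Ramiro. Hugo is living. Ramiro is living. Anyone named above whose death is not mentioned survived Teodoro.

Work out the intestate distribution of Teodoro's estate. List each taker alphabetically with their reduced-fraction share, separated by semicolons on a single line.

Elena 1/6; Hugo 1/9; Ines 1/6; Ramiro 1/9; Valentina 1/3; Yago 1/9

There is no surviving spouse, so the entire estate passes to Teodoro's descendants per stirpes.
Nieves left no surviving issue, so that branch lapses and is disregarded.
The estate is divided into 3 equal shares of 1/3 among Valentina, Diego, Alonso.
Valentina is living and takes 1/3.
Diego predeceased; the 1/3 allotted to Diego's branch passes to Diego's issue by representation.
The 1/3 is divided into 2 equal shares of 1/6 among Ines, Elena.
Ines is living and takes 1/6.
Elena is living and takes 1/6.
Alonso predeceased; the 1/3 allotted to Alonso's branch passes to Alonso's issue by representation.
The 1/3 is divided into 3 equal shares of 1/9 among Hugo, Yago, Ramiro.
Hugo is living and takes 1/9.
Yago is living and takes 1/9.
Ramiro is living and takes 1/9.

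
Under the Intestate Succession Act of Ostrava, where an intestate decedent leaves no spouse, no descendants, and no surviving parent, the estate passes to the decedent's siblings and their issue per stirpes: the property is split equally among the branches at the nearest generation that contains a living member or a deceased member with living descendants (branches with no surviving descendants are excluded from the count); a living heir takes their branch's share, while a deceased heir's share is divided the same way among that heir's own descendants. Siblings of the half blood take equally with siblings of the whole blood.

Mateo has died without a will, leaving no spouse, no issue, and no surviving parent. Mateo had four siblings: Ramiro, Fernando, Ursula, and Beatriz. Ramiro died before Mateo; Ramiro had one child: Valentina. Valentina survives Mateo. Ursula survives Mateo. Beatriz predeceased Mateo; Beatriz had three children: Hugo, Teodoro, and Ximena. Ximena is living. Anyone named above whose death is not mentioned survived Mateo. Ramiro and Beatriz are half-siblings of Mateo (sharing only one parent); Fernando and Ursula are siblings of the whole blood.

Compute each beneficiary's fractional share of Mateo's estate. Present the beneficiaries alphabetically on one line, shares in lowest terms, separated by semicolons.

Fernando 1/4; Hugo 1/12; Teodoro 1/12; Ursula 1/4; Valentina 1/4; Ximena 1/12

No spouse, descendants, or parent survives, so the estate passes to Mateo's siblings per stirpes.
Half-blood and whole-blood siblings take equally under the stated rule.
The estate is divided into 4 equal shares of 1/4 among Ramiro, Fernando, Ursula, Beatriz.
Ramiro predeceased; the 1/4 allotted to Ramiro's branch passes to Ramiro's issue by representation.
Valentina is the sole taker at this level and receives the full 1/4.
Fernando is living and takes 1/4.
Ursula is living and takes 1/4.
Beatriz predeceased; the 1/4 allotted to Beatriz's branch passes to Beatriz's issue by representation.
The 1/4 is divided into 3 equal shares of 1/12 among Hugo, Teodoro, Ximena.
Hugo is living and takes 1/12.
Teodoro is living and takes 1/12.
Ximena is living and takes 1/12.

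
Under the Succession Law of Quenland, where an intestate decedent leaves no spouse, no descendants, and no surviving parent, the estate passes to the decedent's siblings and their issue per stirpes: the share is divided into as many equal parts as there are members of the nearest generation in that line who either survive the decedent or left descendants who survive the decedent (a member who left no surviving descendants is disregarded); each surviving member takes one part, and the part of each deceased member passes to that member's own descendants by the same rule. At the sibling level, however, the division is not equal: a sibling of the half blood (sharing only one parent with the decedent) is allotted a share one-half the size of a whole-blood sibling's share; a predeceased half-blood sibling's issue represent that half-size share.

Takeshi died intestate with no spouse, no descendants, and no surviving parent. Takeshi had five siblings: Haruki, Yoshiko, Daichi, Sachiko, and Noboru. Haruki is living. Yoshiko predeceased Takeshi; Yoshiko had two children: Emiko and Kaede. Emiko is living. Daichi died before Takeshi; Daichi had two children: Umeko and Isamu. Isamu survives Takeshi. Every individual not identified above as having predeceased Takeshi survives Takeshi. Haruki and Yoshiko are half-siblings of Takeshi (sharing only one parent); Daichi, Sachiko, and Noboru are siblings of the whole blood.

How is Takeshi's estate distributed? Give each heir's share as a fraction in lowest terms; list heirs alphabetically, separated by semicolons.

No spouse, descendants, or parent survives, so the estate passes to Takeshi's siblings per stirpes.
Half-blood siblings count for one-half the weight of whole-blood siblings at the initial division.
Dividing 1 in proportion to weights (total weight 4): Haruki (weight 1/2) → 1/8; Yoshiko (weight 1/2) → 1/8; Daichi (weight 1) → 1/4; Sachiko (weight 1) → 1/4; Noboru (weight 1) → 1/4.
Haruki is living and takes 1/8.
Yoshiko predeceased; the 1/8 allotted to Yoshiko's branch passes to Yoshiko's issue by representation.
The 1/8 is divided into 2 equal shares of 1/16 among Emiko, Kaede.
Emiko is living and takes 1/16.
Kaede is living and takes 1/16.
Daichi predeceased; the 1/4 allotted to Daichi's branch passes to Daichi's issue by representation.
The 1/4 is divided into 2 equal shares of 1/8 among Umeko, Isamu.
Umeko is living and takes 1/8.
Isamu is living and takes 1/8.
Sachiko is living and takes 1/4.
Noboru is living and takes 1/4.

Emiko 1/16; Haruki 1/8; Isamu 1/8; Kaede 1/16; Noboru 1/4; Sachiko 1/4; Umeko 1/8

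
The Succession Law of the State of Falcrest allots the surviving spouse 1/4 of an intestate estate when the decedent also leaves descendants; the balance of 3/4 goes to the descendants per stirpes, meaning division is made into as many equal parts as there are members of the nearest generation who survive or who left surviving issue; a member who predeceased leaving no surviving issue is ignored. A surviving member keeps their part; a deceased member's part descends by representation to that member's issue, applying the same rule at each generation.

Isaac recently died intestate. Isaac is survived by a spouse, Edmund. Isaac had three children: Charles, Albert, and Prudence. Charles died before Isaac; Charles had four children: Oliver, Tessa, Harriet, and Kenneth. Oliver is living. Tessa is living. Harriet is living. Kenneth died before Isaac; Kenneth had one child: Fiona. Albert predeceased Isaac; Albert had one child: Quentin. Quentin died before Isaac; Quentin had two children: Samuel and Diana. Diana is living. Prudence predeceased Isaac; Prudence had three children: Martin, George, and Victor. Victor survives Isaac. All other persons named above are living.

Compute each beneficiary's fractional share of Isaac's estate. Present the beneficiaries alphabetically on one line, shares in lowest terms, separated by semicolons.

Edmund, as surviving spouse, takes 1/4.
The remaining 3/4 passes to Isaac's descendants per stirpes.
The 3/4 is divided into 3 equal shares of 1/4 among Charles, Albert, Prudence.
Charles predeceased; the 1/4 allotted to Charles's branch passes to Charles's issue by representation.
The 1/4 is divided into 4 equal shares of 1/16 among Oliver, Tessa, Harriet, Kenneth.
Oliver is living and takes 1/16.
Tessa is living and takes 1/16.
Harriet is living and takes 1/16.
Kenneth predeceased; the 1/16 allotted to Kenneth's branch passes to Kenneth's issue by representation.
Fiona is the sole taker at this level and receives the full 1/16.
Albert predeceased; the 1/4 allotted to Albert's branch passes to Albert's issue by representation.
Quentin's line is the sole branch at this level, so the full 1/4 passes to Quentin's issue by representation.
The 1/4 is divided into 2 equal shares of 1/8 among Samuel, Diana.
Samuel is living and takes 1/8.
Diana is living and takes 1/8.
Prudence predeceased; the 1/4 allotted to Prudence's branch passes to Prudence's issue by representation.
The 1/4 is divided into 3 equal shares of 1/12 among Martin, George, Victor.
Martin is living and takes 1/12.
George is living and takes 1/12.
Victor is living and takes 1/12.

Diana 1/8; Edmund 1/4; Fiona 1/16; George 1/12; Harriet 1/16; Martin 1/12; Oliver 1/16; Samuel 1/8; Tessa 1/16; Victor 1/12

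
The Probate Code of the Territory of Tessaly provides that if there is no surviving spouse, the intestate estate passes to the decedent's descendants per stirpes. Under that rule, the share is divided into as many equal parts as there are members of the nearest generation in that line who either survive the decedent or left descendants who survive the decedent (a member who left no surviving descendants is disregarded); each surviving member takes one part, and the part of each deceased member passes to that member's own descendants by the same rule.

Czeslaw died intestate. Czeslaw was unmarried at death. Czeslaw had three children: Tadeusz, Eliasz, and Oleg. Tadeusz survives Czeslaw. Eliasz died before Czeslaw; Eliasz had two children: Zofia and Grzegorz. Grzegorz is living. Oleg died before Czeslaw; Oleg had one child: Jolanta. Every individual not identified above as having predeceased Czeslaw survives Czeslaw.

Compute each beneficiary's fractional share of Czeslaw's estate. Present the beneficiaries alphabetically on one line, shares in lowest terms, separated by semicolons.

Grzegorz 1/6; Jolanta 1/3; Tadeusz 1/3; Zofia 1/6

There is no surviving spouse, so the entire estate passes to Czeslaw's descendants per stirpes.
The estate is divided into 3 equal shares of 1/3 among Tadeusz, Eliasz, Oleg.
Tadeusz is living and takes 1/3.
Eliasz predeceased; the 1/3 allotted to Eliasz's branch passes to Eliasz's issue by representation.
The 1/3 is divided into 2 equal shares of 1/6 among Zofia, Grzegorz.
Zofia is living and takes 1/6.
Grzegorz is living and takes 1/6.
Oleg predeceased; the 1/3 allotted to Oleg's branch passes to Oleg's issue by representation.
Jolanta is the sole taker at this level and receives the full 1/3.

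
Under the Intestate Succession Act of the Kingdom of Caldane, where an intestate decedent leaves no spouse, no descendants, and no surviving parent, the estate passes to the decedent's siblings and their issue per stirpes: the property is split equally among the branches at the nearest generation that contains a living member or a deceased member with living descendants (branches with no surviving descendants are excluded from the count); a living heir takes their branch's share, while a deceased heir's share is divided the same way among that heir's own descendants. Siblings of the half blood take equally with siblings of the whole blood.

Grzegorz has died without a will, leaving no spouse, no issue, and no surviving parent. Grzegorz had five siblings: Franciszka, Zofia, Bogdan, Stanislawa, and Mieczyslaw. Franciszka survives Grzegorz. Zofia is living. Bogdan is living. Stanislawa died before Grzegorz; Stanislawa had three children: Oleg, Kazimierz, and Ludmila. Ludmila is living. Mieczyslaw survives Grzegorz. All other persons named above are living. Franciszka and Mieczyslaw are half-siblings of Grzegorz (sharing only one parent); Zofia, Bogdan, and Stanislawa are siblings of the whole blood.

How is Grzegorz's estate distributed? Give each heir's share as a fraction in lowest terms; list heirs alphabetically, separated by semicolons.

No spouse, descendants, or parent survives, so the estate passes to Grzegorz's siblings per stirpes.
Half-blood and whole-blood siblings take equally under the stated rule.
The estate is divided into 5 equal shares of 1/5 among Franciszka, Zofia, Bogdan, Stanislawa, Mieczyslaw.
Franciszka is living and takes 1/5.
Zofia is living and takes 1/5.
Bogdan is living and takes 1/5.
Stanislawa predeceased; the 1/5 allotted to Stanislawa's branch passes to Stanislawa's issue by representation.
The 1/5 is divided into 3 equal shares of 1/15 among Oleg, Kazimierz, Ludmila.
Oleg is living and takes 1/15.
Kazimierz is living and takes 1/15.
Ludmila is living and takes 1/15.
Mieczyslaw is living and takes 1/5.

Bogdan 1/5; Franciszka 1/5; Kazimierz 1/15; Ludmila 1/15; Mieczyslaw 1/5; Oleg 1/15; Zofia 1/5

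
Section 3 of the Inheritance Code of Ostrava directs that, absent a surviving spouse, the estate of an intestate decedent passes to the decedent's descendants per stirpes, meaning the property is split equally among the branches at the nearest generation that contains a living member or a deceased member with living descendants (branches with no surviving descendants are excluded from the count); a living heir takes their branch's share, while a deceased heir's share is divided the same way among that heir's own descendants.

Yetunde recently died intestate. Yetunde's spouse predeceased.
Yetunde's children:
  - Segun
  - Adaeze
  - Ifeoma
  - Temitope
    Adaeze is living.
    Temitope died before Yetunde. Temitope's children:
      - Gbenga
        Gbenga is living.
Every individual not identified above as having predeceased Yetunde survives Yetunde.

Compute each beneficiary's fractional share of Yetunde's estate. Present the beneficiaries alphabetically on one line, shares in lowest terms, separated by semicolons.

Adaeze 1/4; Gbenga 1/4; Ifeoma 1/4; Segun 1/4

There is no surviving spouse, so the entire estate passes to Yetunde's descendants per stirpes.
The estate is divided into 4 equal shares of 1/4 among Segun, Adaeze, Ifeoma, Temitope.
Segun is living and takes 1/4.
Adaeze is living and takes 1/4.
Ifeoma is living and takes 1/4.
Temitope predeceased; the 1/4 allotted to Temitope's branch passes to Temitope's issue by representation.
Gbenga is the sole taker at this level and receives the full 1/4.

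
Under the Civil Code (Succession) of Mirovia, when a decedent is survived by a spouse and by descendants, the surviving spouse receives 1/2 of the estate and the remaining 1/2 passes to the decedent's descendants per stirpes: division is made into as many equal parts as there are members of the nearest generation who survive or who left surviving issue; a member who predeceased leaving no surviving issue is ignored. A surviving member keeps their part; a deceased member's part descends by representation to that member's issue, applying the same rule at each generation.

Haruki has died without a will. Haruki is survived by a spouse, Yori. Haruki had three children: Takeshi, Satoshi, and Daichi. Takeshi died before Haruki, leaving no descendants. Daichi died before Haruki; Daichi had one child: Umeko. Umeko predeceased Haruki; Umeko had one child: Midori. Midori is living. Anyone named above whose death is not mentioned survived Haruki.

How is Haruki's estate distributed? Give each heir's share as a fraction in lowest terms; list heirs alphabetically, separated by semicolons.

Midori 1/4; Satoshi 1/4; Yori 1/2

Yori, as surviving spouse, takes 1/2.
The remaining 1/2 passes to Haruki's descendants per stirpes.
Takeshi left no surviving issue, so that branch lapses and is disregarded.
The 1/2 is divided into 2 equal shares of 1/4 among Satoshi, Daichi.
Satoshi is living and takes 1/4.
Daichi predeceased; the 1/4 allotted to Daichi's branch passes to Daichi's issue by representation.
Umeko's line is the sole branch at this level, so the full 1/4 passes to Umeko's issue by representation.
Midori is the sole taker at this level and receives the full 1/4.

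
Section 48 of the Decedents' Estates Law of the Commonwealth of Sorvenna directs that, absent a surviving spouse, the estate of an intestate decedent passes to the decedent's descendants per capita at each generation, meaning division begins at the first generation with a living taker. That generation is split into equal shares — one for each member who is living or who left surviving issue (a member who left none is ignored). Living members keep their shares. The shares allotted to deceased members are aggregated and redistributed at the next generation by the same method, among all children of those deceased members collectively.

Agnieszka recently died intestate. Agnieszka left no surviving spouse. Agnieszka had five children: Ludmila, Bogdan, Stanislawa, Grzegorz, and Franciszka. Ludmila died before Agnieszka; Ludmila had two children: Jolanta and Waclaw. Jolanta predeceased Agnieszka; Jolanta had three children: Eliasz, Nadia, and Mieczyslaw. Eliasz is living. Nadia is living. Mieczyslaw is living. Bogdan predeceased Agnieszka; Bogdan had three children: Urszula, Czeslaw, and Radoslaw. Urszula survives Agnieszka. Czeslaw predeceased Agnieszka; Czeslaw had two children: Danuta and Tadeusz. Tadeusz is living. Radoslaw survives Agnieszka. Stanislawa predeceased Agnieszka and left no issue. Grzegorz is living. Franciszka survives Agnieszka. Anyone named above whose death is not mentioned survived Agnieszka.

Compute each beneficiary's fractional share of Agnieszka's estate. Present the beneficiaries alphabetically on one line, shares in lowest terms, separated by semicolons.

There is no surviving spouse, so the entire estate passes to Agnieszka's descendants per capita at each generation.
At generation 1 (Ludmila, Bogdan, Grzegorz, Franciszka) there are 4 shares of (1)/4 = 1/4 each.
Living: Grzegorz and Franciszka — each takes 1/4.
Deceased: Ludmila and Bogdan. Their combined 1/2 is pooled and carried to generation 2.
At generation 2 (Jolanta, Waclaw, Urszula, Czeslaw, Radoslaw) there are 5 shares of (1/2)/5 = 1/10 each.
Living: Waclaw, Urszula, and Radoslaw — each takes 1/10.
Deceased: Jolanta and Czeslaw. Their combined 1/5 is pooled and carried to generation 3.
At generation 3 (Eliasz, Nadia, Mieczyslaw, Danuta, Tadeusz) there are 5 shares of (1/5)/5 = 1/25 each.
Living: Eliasz, Nadia, Mieczyslaw, Danuta, and Tadeusz — each takes 1/25.

Danuta 1/25; Eliasz 1/25; Franciszka 1/4; Grzegorz 1/4; Mieczyslaw 1/25; Nadia 1/25; Radoslaw 1/10; Tadeusz 1/25; Urszula 1/10; Waclaw 1/10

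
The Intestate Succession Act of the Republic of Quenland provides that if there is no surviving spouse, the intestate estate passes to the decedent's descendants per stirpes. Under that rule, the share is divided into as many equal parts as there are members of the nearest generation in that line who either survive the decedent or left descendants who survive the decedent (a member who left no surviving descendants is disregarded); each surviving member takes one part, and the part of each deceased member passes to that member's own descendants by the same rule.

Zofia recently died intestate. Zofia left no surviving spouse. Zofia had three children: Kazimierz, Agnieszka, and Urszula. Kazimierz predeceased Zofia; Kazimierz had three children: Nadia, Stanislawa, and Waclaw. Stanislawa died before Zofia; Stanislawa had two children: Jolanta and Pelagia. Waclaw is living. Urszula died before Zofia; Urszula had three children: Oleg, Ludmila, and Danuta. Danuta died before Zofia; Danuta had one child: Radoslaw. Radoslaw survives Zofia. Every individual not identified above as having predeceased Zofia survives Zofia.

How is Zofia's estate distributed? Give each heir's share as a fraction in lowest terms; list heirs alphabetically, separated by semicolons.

Agnieszka 1/3; Jolanta 1/18; Ludmila 1/9; Nadia 1/9; Oleg 1/9; Pelagia 1/18; Radoslaw 1/9; Waclaw 1/9

There is no surviving spouse, so the entire estate passes to Zofia's descendants per stirpes.
The estate is divided into 3 equal shares of 1/3 among Kazimierz, Agnieszka, Urszula.
Kazimierz predeceased; the 1/3 allotted to Kazimierz's branch passes to Kazimierz's issue by representation.
The 1/3 is divided into 3 equal shares of 1/9 among Nadia, Stanislawa, Waclaw.
Nadia is living and takes 1/9.
Stanislawa predeceased; the 1/9 allotted to Stanislawa's branch passes to Stanislawa's issue by representation.
The 1/9 is divided into 2 equal shares of 1/18 among Jolanta, Pelagia.
Jolanta is living and takes 1/18.
Pelagia is living and takes 1/18.
Waclaw is living and takes 1/9.
Agnieszka is living and takes 1/3.
Urszula predeceased; the 1/3 allotted to Urszula's branch passes to Urszula's issue by representation.
The 1/3 is divided into 3 equal shares of 1/9 among Oleg, Ludmila, Danuta.
Oleg is living and takes 1/9.
Ludmila is living and takes 1/9.
Danuta predeceased; the 1/9 allotted to Danuta's branch passes to Danuta's issue by representation.
Radoslaw is the sole taker at this level and receives the full 1/9.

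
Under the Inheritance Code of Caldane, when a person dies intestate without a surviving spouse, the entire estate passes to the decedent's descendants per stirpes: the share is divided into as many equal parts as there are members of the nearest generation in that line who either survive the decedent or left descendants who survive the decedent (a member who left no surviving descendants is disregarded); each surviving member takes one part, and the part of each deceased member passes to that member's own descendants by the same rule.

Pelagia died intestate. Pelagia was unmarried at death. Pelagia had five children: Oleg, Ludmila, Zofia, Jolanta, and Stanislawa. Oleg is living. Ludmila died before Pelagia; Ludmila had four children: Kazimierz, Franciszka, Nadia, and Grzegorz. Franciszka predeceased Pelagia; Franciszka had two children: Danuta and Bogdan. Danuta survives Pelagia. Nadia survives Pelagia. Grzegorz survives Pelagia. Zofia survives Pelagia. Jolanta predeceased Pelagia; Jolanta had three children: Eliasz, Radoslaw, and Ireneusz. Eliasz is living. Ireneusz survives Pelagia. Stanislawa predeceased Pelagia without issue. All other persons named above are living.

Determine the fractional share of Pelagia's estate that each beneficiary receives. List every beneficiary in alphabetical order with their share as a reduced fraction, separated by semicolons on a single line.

There is no surviving spouse, so the entire estate passes to Pelagia's descendants per stirpes.
Stanislawa left no surviving issue, so that branch lapses and is disregarded.
The estate is divided into 4 equal shares of 1/4 among Oleg, Ludmila, Zofia, Jolanta.
Oleg is living and takes 1/4.
Ludmila predeceased; the 1/4 allotted to Ludmila's branch passes to Ludmila's issue by representation.
The 1/4 is divided into 4 equal shares of 1/16 among Kazimierz, Franciszka, Nadia, Grzegorz.
Kazimierz is living and takes 1/16.
Franciszka predeceased; the 1/16 allotted to Franciszka's branch passes to Franciszka's issue by representation.
The 1/16 is divided into 2 equal shares of 1/32 among Danuta, Bogdan.
Danuta is living and takes 1/32.
Bogdan is living and takes 1/32.
Nadia is living and takes 1/16.
Grzegorz is living and takes 1/16.
Zofia is living and takes 1/4.
Jolanta predeceased; the 1/4 allotted to Jolanta's branch passes to Jolanta's issue by representation.
The 1/4 is divided into 3 equal shares of 1/12 among Eliasz, Radoslaw, Ireneusz.
Eliasz is living and takes 1/12.
Radoslaw is living and takes 1/12.
Ireneusz is living and takes 1/12.

Bogdan 1/32; Danuta 1/32; Eliasz 1/12; Grzegorz 1/16; Ireneusz 1/12; Kazimierz 1/16; Nadia 1/16; Oleg 1/4; Radoslaw 1/12; Zofia 1/4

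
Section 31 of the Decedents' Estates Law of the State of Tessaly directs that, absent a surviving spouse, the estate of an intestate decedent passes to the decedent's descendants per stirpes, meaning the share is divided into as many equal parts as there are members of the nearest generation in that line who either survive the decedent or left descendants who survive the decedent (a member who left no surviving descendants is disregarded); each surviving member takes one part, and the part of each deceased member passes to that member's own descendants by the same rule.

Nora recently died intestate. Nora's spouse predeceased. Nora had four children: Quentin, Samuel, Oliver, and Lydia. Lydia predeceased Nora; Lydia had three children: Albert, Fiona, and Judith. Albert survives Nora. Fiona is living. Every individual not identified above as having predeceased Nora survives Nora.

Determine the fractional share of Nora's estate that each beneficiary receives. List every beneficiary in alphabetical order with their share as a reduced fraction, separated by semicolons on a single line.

Albert 1/12; Fiona 1/12; Judith 1/12; Oliver 1/4; Quentin 1/4; Samuel 1/4

There is no surviving spouse, so the entire estate passes to Nora's descendants per stirpes.
The estate is divided into 4 equal shares of 1/4 among Quentin, Samuel, Oliver, Lydia.
Quentin is living and takes 1/4.
Samuel is living and takes 1/4.
Oliver is living and takes 1/4.
Lydia predeceased; the 1/4 allotted to Lydia's branch passes to Lydia's issue by representation.
The 1/4 is divided into 3 equal shares of 1/12 among Albert, Fiona, Judith.
Albert is living and takes 1/12.
Fiona is living and takes 1/12.
Judith is living and takes 1/12.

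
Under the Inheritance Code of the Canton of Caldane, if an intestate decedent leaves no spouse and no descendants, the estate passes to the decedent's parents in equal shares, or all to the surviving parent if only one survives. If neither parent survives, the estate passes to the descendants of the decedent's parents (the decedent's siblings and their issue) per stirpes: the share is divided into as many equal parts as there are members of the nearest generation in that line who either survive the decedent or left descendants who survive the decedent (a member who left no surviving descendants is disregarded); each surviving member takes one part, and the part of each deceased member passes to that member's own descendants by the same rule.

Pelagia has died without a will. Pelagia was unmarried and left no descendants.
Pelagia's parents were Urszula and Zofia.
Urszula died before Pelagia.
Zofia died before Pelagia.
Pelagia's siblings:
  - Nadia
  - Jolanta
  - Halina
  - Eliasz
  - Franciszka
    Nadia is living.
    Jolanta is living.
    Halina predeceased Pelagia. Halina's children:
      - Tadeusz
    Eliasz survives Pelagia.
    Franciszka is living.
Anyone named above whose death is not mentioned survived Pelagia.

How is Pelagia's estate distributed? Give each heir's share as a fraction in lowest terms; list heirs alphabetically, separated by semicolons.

Eliasz 1/5; Franciszka 1/5; Jolanta 1/5; Nadia 1/5; Tadeusz 1/5

Neither parent survives and there are no descendants, so the estate passes to Pelagia's siblings and their issue per stirpes.
The estate is divided into 5 equal shares of 1/5 among Nadia, Jolanta, Halina, Eliasz, Franciszka.
Nadia is living and takes 1/5.
Jolanta is living and takes 1/5.
Halina predeceased; the 1/5 allotted to Halina's branch passes to Halina's issue by representation.
Tadeusz is the sole taker at this level and receives the full 1/5.
Eliasz is living and takes 1/5.
Franciszka is living and takes 1/5.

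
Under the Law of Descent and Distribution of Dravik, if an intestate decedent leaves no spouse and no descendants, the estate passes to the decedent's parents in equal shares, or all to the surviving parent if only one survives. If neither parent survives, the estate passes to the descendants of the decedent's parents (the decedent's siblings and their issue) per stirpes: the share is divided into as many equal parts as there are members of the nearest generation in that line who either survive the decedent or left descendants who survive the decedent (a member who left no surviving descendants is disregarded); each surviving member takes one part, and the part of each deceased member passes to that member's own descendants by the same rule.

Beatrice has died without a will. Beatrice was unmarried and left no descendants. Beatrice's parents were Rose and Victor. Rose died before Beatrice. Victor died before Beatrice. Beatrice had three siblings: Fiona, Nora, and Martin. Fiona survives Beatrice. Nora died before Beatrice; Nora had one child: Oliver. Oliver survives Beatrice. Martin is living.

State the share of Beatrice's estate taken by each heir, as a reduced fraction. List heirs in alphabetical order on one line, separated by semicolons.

Neither parent survives and there are no descendants, so the estate passes to Beatrice's siblings and their issue per stirpes.
The estate is divided into 3 equal shares of 1/3 among Fiona, Nora, Martin.
Fiona is living and takes 1/3.
Nora predeceased; the 1/3 allotted to Nora's branch passes to Nora's issue by representation.
Oliver is the sole taker at this level and receives the full 1/3.
Martin is living and takes 1/3.

Fiona 1/3; Martin 1/3; Oliver 1/3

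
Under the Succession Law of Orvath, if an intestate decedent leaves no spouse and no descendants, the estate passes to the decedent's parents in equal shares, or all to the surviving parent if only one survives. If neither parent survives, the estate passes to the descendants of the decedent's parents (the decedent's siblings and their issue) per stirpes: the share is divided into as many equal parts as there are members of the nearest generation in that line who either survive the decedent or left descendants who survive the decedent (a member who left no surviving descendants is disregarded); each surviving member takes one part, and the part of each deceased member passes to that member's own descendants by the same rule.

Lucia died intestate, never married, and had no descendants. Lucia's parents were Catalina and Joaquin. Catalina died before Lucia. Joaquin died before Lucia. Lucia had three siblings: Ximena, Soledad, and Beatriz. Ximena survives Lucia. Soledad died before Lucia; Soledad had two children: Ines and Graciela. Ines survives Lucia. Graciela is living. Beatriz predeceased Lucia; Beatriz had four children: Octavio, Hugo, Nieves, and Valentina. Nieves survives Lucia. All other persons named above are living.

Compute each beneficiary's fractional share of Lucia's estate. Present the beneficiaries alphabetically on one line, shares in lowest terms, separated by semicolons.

Neither parent survives and there are no descendants, so the estate passes to Lucia's siblings and their issue per stirpes.
The estate is divided into 3 equal shares of 1/3 among Ximena, Soledad, Beatriz.
Ximena is living and takes 1/3.
Soledad predeceased; the 1/3 allotted to Soledad's branch passes to Soledad's issue by representation.
The 1/3 is divided into 2 equal shares of 1/6 among Ines, Graciela.
Ines is living and takes 1/6.
Graciela is living and takes 1/6.
Beatriz predeceased; the 1/3 allotted to Beatriz's branch passes to Beatriz's issue by representation.
The 1/3 is divided into 4 equal shares of 1/12 among Octavio, Hugo, Nieves, Valentina.
Octavio is living and takes 1/12.
Hugo is living and takes 1/12.
Nieves is living and takes 1/12.
Valentina is living and takes 1/12.

Graciela 1/6; Hugo 1/12; Ines 1/6; Nieves 1/12; Octavio 1/12; Valentina 1/12; Ximena 1/3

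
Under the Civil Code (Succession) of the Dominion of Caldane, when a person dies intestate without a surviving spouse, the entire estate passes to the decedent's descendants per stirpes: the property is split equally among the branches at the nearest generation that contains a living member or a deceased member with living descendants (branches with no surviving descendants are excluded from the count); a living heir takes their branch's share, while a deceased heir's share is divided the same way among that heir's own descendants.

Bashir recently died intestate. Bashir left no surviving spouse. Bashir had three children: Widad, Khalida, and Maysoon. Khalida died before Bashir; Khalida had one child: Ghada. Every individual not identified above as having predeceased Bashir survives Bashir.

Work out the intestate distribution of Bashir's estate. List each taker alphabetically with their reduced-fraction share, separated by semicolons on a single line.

Ghada 1/3; Maysoon 1/3; Widad 1/3

There is no surviving spouse, so the entire estate passes to Bashir's descendants per stirpes.
The estate is divided into 3 equal shares of 1/3 among Widad, Khalida, Maysoon.
Widad is living and takes 1/3.
Khalida predeceased; the 1/3 allotted to Khalida's branch passes to Khalida's issue by representation.
Ghada is the sole taker at this level and receives the full 1/3.
Maysoon is living and takes 1/3.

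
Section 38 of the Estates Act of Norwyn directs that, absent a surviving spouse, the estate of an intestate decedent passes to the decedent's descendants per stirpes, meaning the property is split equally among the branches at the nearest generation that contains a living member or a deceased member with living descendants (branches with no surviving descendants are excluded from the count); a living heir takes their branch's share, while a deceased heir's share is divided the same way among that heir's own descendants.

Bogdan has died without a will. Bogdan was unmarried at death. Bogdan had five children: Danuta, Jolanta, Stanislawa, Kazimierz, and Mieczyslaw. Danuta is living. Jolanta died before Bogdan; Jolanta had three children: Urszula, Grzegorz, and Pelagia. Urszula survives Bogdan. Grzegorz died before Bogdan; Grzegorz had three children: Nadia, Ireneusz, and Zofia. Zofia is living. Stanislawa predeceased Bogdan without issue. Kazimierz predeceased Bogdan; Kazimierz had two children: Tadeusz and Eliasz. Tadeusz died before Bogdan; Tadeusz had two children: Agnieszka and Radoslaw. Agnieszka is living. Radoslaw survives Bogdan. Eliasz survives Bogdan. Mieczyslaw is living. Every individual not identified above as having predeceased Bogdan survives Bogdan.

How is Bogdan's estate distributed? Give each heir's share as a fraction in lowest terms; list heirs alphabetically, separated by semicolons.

Agnieszka 1/16; Danuta 1/4; Eliasz 1/8; Ireneusz 1/36; Mieczyslaw 1/4; Nadia 1/36; Pelagia 1/12; Radoslaw 1/16; Urszula 1/12; Zofia 1/36

There is no surviving spouse, so the entire estate passes to Bogdan's descendants per stirpes.
Stanislawa left no surviving issue, so that branch lapses and is disregarded.
The estate is divided into 4 equal shares of 1/4 among Danuta, Jolanta, Kazimierz, Mieczyslaw.
Danuta is living and takes 1/4.
Jolanta predeceased; the 1/4 allotted to Jolanta's branch passes to Jolanta's issue by representation.
The 1/4 is divided into 3 equal shares of 1/12 among Urszula, Grzegorz, Pelagia.
Urszula is living and takes 1/12.
Grzegorz predeceased; the 1/12 allotted to Grzegorz's branch passes to Grzegorz's issue by representation.
The 1/12 is divided into 3 equal shares of 1/36 among Nadia, Ireneusz, Zofia.
Nadia is living and takes 1/36.
Ireneusz is living and takes 1/36.
Zofia is living and takes 1/36.
Pelagia is living and takes 1/12.
Kazimierz predeceased; the 1/4 allotted to Kazimierz's branch passes to Kazimierz's issue by representation.
The 1/4 is divided into 2 equal shares of 1/8 among Tadeusz, Eliasz.
Tadeusz predeceased; the 1/8 allotted to Tadeusz's branch passes to Tadeusz's issue by representation.
The 1/8 is divided into 2 equal shares of 1/16 among Agnieszka, Radoslaw.
Agnieszka is living and takes 1/16.
Radoslaw is living and takes 1/16.
Eliasz is living and takes 1/8.
Mieczyslaw is living and takes 1/4.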